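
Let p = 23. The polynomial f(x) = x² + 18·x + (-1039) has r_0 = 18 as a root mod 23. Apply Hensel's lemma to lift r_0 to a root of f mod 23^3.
r_2 = 3836 (mod 12167)

Hensel: r_{i+1} = r_i − f(r_i)·(f′(r_i))^{-1} mod 23^{i+2}, f′(x) = 2x + 18. Iterate:
  r_0 = 18 (mod 23)
  r_1 = 133 (mod 529)
  r_2 = 3836 (mod 12167)
Final: r = 3836 satisfies f(r) ≡ 0 mod 23^3.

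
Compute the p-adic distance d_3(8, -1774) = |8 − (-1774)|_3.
d_3(8, -1774) = 1/81

Step 1 — x − y = 8 − (-1774) = 1782. Step 2 — v_3(1782) = 4 (factor: 1782 = (3^4 · 22); the sign does not affect v_p). Step 3 — |x − y|_3 = 3^{-4} = 1/81.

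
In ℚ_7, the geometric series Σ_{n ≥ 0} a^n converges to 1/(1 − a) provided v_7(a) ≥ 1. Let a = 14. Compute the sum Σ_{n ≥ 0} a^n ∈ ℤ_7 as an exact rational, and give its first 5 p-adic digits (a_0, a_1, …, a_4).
Σ a^n = 1/(1 − a) = -1/13;  first 5 digits = (1, 2, 4, 1, 3)

v_7(a) = 1 ≥ 1, so the series converges in ℤ_7 to 1/(1 − a) = 1/(1 − 14) = -1/13. Expand this rational in ℤ_7: compute digits iteratively via d_i = x_i mod 7, x_{i+1} = (x_i − d_i)/7. The first 5 digits are (1, 2, 4, 1, 3).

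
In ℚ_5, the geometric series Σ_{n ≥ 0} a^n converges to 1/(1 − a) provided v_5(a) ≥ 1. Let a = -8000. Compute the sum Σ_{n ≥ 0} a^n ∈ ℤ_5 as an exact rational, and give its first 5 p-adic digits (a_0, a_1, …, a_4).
Σ a^n = 1/(1 − a) = 1/8001;  first 5 digits = (1, 0, 0, 1, 2)

v_5(a) = 3 ≥ 1, so the series converges in ℤ_5 to 1/(1 − a) = 1/(1 − (-8000)) = 1/8001. Expand this rational in ℤ_5: compute digits iteratively via d_i = x_i mod 5, x_{i+1} = (x_i − d_i)/5. The first 5 digits are (1, 0, 0, 1, 2).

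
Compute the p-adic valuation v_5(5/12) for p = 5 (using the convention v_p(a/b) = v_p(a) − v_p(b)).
v_5(5/12) = 1

Factor powers of 5 from the numerator and denominator of the reduced fraction: 5 = 5^1 · 1 and 12 = 5^0 · 12. Apply v_p(a/b) = v_p(a) − v_p(b): v_5(5/12) = 1 − 0 = 1.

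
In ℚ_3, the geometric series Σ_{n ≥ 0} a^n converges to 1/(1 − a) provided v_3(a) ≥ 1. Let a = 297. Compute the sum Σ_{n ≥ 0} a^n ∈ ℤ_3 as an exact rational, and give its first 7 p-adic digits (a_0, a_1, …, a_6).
Σ a^n = 1/(1 − a) = -1/296;  first 7 digits = (1, 0, 0, 2, 0, 1, 1)

v_3(a) = 3 ≥ 1, so the series converges in ℤ_3 to 1/(1 − a) = 1/(1 − 297) = -1/296. Expand this rational in ℤ_3: compute digits iteratively via d_i = x_i mod 3, x_{i+1} = (x_i − d_i)/3. The first 7 digits are (1, 0, 0, 2, 0, 1, 1).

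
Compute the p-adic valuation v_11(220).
v_11(220) = 1

v_11(n) is the largest exponent k such that 11^k divides n. Factor out: 220 = 11^1 · 20. (Sign doesn't affect v_p.) So v_11(220) = 1.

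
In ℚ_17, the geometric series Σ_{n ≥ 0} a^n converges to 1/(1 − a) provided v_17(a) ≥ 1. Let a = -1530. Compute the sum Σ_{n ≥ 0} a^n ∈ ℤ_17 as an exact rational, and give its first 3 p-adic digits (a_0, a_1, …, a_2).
Σ a^n = 1/(1 − a) = 1/1531;  first 3 digits = (1, 12, 2)

v_17(a) = 1 ≥ 1, so the series converges in ℤ_17 to 1/(1 − a) = 1/(1 − (-1530)) = 1/1531. Expand this rational in ℤ_17: compute digits iteratively via d_i = x_i mod 17, x_{i+1} = (x_i − d_i)/17. The first 3 digits are (1, 12, 2).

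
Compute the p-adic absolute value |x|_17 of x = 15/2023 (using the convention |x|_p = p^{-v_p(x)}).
|15/2023|_17 = 289

Step 1 — compute v_17(x) by factoring powers of 17 out of the numerator and denominator: v_17(15/2023) = -2. Step 2 — apply |x|_p = p^{-v_p(x)} = 17^{2} = 289.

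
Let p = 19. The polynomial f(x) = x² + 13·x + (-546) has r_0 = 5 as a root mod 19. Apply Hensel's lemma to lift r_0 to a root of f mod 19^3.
r_2 = 6617 (mod 6859)

Hensel: r_{i+1} = r_i − f(r_i)·(f′(r_i))^{-1} mod 19^{i+2}, f′(x) = 2x + 13. Iterate:
  r_0 = 5 (mod 19)
  r_1 = 119 (mod 361)
  r_2 = 6617 (mod 6859)
Final: r = 6617 satisfies f(r) ≡ 0 mod 19^3.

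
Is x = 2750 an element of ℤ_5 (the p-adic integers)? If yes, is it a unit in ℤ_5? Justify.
x ∈ ℤ_5 but not a unit; v_5(x) = 3 > 0

ℤ_5 = {x ∈ ℚ_5 : v_5(x) ≥ 0} and ℤ_5^× = {x ∈ ℤ_5 : v_5(x) = 0}. Here v_5(2750) = v_5(num) − v_5(den) = 3; compare against these criteria.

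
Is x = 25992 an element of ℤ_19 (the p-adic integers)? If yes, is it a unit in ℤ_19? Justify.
x ∈ ℤ_19 but not a unit; v_19(x) = 2 > 0

ℤ_19 = {x ∈ ℚ_19 : v_19(x) ≥ 0} and ℤ_19^× = {x ∈ ℤ_19 : v_19(x) = 0}. Here v_19(25992) = v_19(num) − v_19(den) = 2; compare against these criteria.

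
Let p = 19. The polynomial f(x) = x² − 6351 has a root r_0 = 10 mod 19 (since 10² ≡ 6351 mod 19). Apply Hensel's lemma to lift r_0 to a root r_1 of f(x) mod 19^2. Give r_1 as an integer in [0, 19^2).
r_1 = 124 (mod 361)

Hensel's recurrence: r_{i+1} = r_i − f(r_i)·(f′(r_i))^{-1} mod 19^{i+2}, with f′(x) = 2x. Iterate:
  r_0 = 10 (mod 19)
  r_1 = 124 (mod 361)
Final: r_1 = 124, and one checks f(r_1) ≡ 0 mod 19^2.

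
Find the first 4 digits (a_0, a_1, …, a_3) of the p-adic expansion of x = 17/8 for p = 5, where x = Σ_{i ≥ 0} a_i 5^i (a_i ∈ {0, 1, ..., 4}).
(a_0, …, a_3) = (4, 4, 1, 4)

v_5(17/8) = 0 (numerator and denominator both coprime to 5), so x ∈ ℤ_5^×. Compute digits iteratively via a_i = x_i mod 5, x_{i+1} = (x_i − a_i)/5, with x_0 = x:
  x_0 = 17/8;  a_0 = 4;  x_1 = (x_0 − 4)/5 = -3/8
  x_1 = -3/8;  a_1 = 4;  x_2 = (x_1 − 4)/5 = -7/8
  x_2 = -7/8;  a_2 = 1;  x_3 = (x_2 − 1)/5 = -3/8
  x_3 = -3/8;  a_3 = 4;  x_4 = (x_3 − 4)/5 = -7/8
Digits: (4, 4, 1, 4).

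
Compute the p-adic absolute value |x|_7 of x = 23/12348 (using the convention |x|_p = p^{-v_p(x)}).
|23/12348|_7 = 343

Step 1 — compute v_7(x) by factoring powers of 7 out of the numerator and denominator: v_7(23/12348) = -3. Step 2 — apply |x|_p = p^{-v_p(x)} = 7^{3} = 343.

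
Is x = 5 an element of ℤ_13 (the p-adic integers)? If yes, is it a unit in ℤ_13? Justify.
x ∈ ℤ_13^× (unit); v_13(x) = 0

ℤ_13 = {x ∈ ℚ_13 : v_13(x) ≥ 0} and ℤ_13^× = {x ∈ ℤ_13 : v_13(x) = 0}. Here v_13(5) = v_13(num) − v_13(den) = 0; compare against these criteria.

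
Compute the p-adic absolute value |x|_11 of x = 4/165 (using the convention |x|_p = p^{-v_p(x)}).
|4/165|_11 = 11

Step 1 — compute v_11(x) by factoring powers of 11 out of the numerator and denominator: v_11(4/165) = -1. Step 2 — apply |x|_p = p^{-v_p(x)} = 11^{1} = 11.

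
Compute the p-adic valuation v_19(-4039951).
v_19(-4039951) = 4

v_19(n) is the largest exponent k such that 19^k divides n. Factor out: -4039951 = -19^4 · 31. (Sign doesn't affect v_p.) So v_19(-4039951) = 4.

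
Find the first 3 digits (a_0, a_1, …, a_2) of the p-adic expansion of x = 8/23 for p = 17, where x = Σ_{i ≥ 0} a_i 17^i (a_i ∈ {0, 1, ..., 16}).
(a_0, …, a_2) = (7, 7, 4)

v_17(8/23) = 0 (numerator and denominator both coprime to 17), so x ∈ ℤ_17^×. Compute digits iteratively via a_i = x_i mod 17, x_{i+1} = (x_i − a_i)/17, with x_0 = x:
  x_0 = 8/23;  a_0 = 7;  x_1 = (x_0 − 7)/17 = -9/23
  x_1 = -9/23;  a_1 = 7;  x_2 = (x_1 − 7)/17 = -10/23
  x_2 = -10/23;  a_2 = 4;  x_3 = (x_2 − 4)/17 = -6/23
Digits: (7, 7, 4).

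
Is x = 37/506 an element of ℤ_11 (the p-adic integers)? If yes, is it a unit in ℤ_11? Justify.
x ∉ ℤ_11 (v_11(x) = -1 < 0)

ℤ_11 = {x ∈ ℚ_11 : v_11(x) ≥ 0} and ℤ_11^× = {x ∈ ℤ_11 : v_11(x) = 0}. Here v_11(37/506) = v_11(num) − v_11(den) = -1; compare against these criteria.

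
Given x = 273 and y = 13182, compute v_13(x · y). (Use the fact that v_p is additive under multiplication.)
v_13(3598686) = 4

v_p(x) = 1 (factor: 273 = 13^1 · 21); v_p(y) = 3 (factor: 13182 = 13^3 · 6). Additivity: v_p(xy) = v_p(x) + v_p(y) = 1 + 3 = 4. (Direct check: xy = 3598686 = 13^4 · (126).)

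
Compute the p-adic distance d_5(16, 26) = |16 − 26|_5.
d_5(16, 26) = 1/5

Step 1 — x − y = 16 − 26 = -10. Step 2 — v_5(-10) = 1 (factor: -10 = −(5^1 · 2); the sign does not affect v_p). Step 3 — |x − y|_5 = 5^{-1} = 1/5.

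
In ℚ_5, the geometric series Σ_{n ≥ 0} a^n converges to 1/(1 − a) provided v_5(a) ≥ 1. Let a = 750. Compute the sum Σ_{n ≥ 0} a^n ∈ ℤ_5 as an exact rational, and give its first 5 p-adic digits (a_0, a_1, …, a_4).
Σ a^n = 1/(1 − a) = -1/749;  first 5 digits = (1, 0, 0, 1, 1)

v_5(a) = 3 ≥ 1, so the series converges in ℤ_5 to 1/(1 − a) = 1/(1 − 750) = -1/749. Expand this rational in ℤ_5: compute digits iteratively via d_i = x_i mod 5, x_{i+1} = (x_i − d_i)/5. The first 5 digits are (1, 0, 0, 1, 1).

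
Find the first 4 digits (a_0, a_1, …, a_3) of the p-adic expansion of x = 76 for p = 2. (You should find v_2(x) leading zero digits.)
(a_0, …, a_3) = (0, 0, 1, 1)

v_2(76) = 2, so a_0 = ... = a_1 = 0. Factor out: x = 2^2 · u with u = 19 a unit in ℤ_2. Expand u iteratively via a_{v+i} = u_i mod 2, u_{i+1} = (u_i − a_{v+i})/2:
  u_0 = 19;  a_2 = 1;  u_1 = (u_0 − 1)/2 = 9
  u_1 = 9;  a_3 = 1;  u_2 = (u_1 − 1)/2 = 4
Digits: (0, 0, 1, 1).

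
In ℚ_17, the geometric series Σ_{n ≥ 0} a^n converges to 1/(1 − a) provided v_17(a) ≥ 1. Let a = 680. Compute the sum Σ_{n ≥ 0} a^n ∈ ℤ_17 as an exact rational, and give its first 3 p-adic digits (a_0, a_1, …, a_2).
Σ a^n = 1/(1 − a) = -1/679;  first 3 digits = (1, 6, 4)

v_17(a) = 1 ≥ 1, so the series converges in ℤ_17 to 1/(1 − a) = 1/(1 − 680) = -1/679. Expand this rational in ℤ_17: compute digits iteratively via d_i = x_i mod 17, x_{i+1} = (x_i − d_i)/17. The first 3 digits are (1, 6, 4).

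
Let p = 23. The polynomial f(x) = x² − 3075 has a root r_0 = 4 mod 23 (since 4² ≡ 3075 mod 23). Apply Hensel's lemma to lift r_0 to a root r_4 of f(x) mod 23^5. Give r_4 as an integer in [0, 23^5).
r_4 = 1266085 (mod 6436343)

Hensel's recurrence: r_{i+1} = r_i − f(r_i)·(f′(r_i))^{-1} mod 23^{i+2}, with f′(x) = 2x. Iterate:
  r_0 = 4 (mod 23)
  r_1 = 188 (mod 529)
  r_2 = 717 (mod 12167)
  r_3 = 146721 (mod 279841)
  r_4 = 1266085 (mod 6436343)
Final: r_4 = 1266085, and one checks f(r_4) ≡ 0 mod 23^5.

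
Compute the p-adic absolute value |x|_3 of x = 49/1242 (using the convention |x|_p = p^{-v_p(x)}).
|49/1242|_3 = 27

Step 1 — compute v_3(x) by factoring powers of 3 out of the numerator and denominator: v_3(49/1242) = -3. Step 2 — apply |x|_p = p^{-v_p(x)} = 3^{3} = 27.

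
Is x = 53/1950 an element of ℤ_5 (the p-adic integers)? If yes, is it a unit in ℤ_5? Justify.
x ∉ ℤ_5 (v_5(x) = -2 < 0)

ℤ_5 = {x ∈ ℚ_5 : v_5(x) ≥ 0} and ℤ_5^× = {x ∈ ℤ_5 : v_5(x) = 0}. Here v_5(53/1950) = v_5(num) − v_5(den) = -2; compare against these criteria.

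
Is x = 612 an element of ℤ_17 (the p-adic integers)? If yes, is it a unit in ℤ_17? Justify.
x ∈ ℤ_17 but not a unit; v_17(x) = 1 > 0

ℤ_17 = {x ∈ ℚ_17 : v_17(x) ≥ 0} and ℤ_17^× = {x ∈ ℤ_17 : v_17(x) = 0}. Here v_17(612) = v_17(num) − v_17(den) = 1; compare against these criteria.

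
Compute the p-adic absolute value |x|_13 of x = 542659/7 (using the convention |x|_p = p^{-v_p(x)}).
|542659/7|_13 = 1/28561

Step 1 — compute v_13(x) by factoring powers of 13 out of the numerator and denominator: v_13(542659/7) = 4. Step 2 — apply |x|_p = p^{-v_p(x)} = 13^{-4} = 1/28561.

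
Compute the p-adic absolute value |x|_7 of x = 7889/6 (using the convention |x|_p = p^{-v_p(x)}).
|7889/6|_7 = 1/343

Step 1 — compute v_7(x) by factoring powers of 7 out of the numerator and denominator: v_7(7889/6) = 3. Step 2 — apply |x|_p = p^{-v_p(x)} = 7^{-3} = 1/343.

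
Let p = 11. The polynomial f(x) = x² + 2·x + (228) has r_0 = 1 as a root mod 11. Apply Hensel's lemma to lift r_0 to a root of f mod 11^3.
r_2 = 1002 (mod 1331)

Hensel: r_{i+1} = r_i − f(r_i)·(f′(r_i))^{-1} mod 11^{i+2}, f′(x) = 2x + 2. Iterate:
  r_0 = 1 (mod 11)
  r_1 = 34 (mod 121)
  r_2 = 1002 (mod 1331)
Final: r = 1002 satisfies f(r) ≡ 0 mod 11^3.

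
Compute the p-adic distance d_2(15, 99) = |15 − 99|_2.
d_2(15, 99) = 1/4

Step 1 — x − y = 15 − 99 = -84. Step 2 — v_2(-84) = 2 (factor: -84 = −(2^2 · 21); the sign does not affect v_p). Step 3 — |x − y|_2 = 2^{-2} = 1/4.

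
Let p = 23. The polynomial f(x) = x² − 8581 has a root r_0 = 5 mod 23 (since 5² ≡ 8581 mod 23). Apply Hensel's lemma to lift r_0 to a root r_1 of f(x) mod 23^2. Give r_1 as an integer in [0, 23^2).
r_1 = 120 (mod 529)

Hensel's recurrence: r_{i+1} = r_i − f(r_i)·(f′(r_i))^{-1} mod 23^{i+2}, with f′(x) = 2x. Iterate:
  r_0 = 5 (mod 23)
  r_1 = 120 (mod 529)
Final: r_1 = 120, and one checks f(r_1) ≡ 0 mod 23^2.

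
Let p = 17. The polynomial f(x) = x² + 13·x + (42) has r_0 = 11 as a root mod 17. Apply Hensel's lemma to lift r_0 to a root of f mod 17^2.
r_1 = 283 (mod 289)

Hensel: r_{i+1} = r_i − f(r_i)·(f′(r_i))^{-1} mod 17^{i+2}, f′(x) = 2x + 13. Iterate:
  r_0 = 11 (mod 17)
  r_1 = 283 (mod 289)
Final: r = 283 satisfies f(r) ≡ 0 mod 17^2.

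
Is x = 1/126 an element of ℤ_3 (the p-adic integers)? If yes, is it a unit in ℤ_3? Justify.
x ∉ ℤ_3 (v_3(x) = -2 < 0)

ℤ_3 = {x ∈ ℚ_3 : v_3(x) ≥ 0} and ℤ_3^× = {x ∈ ℤ_3 : v_3(x) = 0}. Here v_3(1/126) = v_3(num) − v_3(den) = -2; compare against these criteria.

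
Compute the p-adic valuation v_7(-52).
v_7(-52) = 0

v_7(n) is the largest exponent k such that 7^k divides n. Factor out: -52 = -7^0 · 52. (Sign doesn't affect v_p.) So v_7(-52) = 0.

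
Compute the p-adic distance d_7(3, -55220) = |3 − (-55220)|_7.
d_7(3, -55220) = 1/2401

Step 1 — x − y = 3 − (-55220) = 55223. Step 2 — v_7(55223) = 4 (factor: 55223 = (7^4 · 23); the sign does not affect v_p). Step 3 — |x − y|_7 = 7^{-4} = 1/2401.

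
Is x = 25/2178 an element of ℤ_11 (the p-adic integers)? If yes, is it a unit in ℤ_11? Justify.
x ∉ ℤ_11 (v_11(x) = -2 < 0)

ℤ_11 = {x ∈ ℚ_11 : v_11(x) ≥ 0} and ℤ_11^× = {x ∈ ℤ_11 : v_11(x) = 0}. Here v_11(25/2178) = v_11(num) − v_11(den) = -2; compare against these criteria.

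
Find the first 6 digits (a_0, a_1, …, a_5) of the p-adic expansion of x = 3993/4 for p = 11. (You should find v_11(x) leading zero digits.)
(a_0, …, a_5) = (0, 0, 0, 9, 2, 8)

v_11(3993/4) = 3, so a_0 = ... = a_2 = 0. Factor out: x = 11^3 · u with u = 3/4 a unit in ℤ_11. Expand u iteratively via a_{v+i} = u_i mod 11, u_{i+1} = (u_i − a_{v+i})/11:
  u_0 = 3/4;  a_3 = 9;  u_1 = (u_0 − 9)/11 = -3/4
  u_1 = -3/4;  a_4 = 2;  u_2 = (u_1 − 2)/11 = -1/4
  u_2 = -1/4;  a_5 = 8;  u_3 = (u_2 − 8)/11 = -3/4
Digits: (0, 0, 0, 9, 2, 8).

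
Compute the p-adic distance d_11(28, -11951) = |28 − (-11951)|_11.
d_11(28, -11951) = 1/1331

Step 1 — x − y = 28 − (-11951) = 11979. Step 2 — v_11(11979) = 3 (factor: 11979 = (11^3 · 9); the sign does not affect v_p). Step 3 — |x − y|_11 = 11^{-3} = 1/1331.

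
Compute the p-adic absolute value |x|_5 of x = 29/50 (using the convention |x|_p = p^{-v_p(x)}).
|29/50|_5 = 25

Step 1 — compute v_5(x) by factoring powers of 5 out of the numerator and denominator: v_5(29/50) = -2. Step 2 — apply |x|_p = p^{-v_p(x)} = 5^{2} = 25.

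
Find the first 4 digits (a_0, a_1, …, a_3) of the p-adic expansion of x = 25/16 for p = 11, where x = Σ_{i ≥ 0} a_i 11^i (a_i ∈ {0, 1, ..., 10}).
(a_0, …, a_3) = (5, 10, 8, 4)

v_11(25/16) = 0 (numerator and denominator both coprime to 11), so x ∈ ℤ_11^×. Compute digits iteratively via a_i = x_i mod 11, x_{i+1} = (x_i − a_i)/11, with x_0 = x:
  x_0 = 25/16;  a_0 = 5;  x_1 = (x_0 − 5)/11 = -5/16
  x_1 = -5/16;  a_1 = 10;  x_2 = (x_1 − 10)/11 = -15/16
  x_2 = -15/16;  a_2 = 8;  x_3 = (x_2 − 8)/11 = -13/16
  x_3 = -13/16;  a_3 = 4;  x_4 = (x_3 − 4)/11 = -7/16
Digits: (5, 10, 8, 4).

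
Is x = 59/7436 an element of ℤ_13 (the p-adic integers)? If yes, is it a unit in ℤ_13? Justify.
x ∉ ℤ_13 (v_13(x) = -2 < 0)

ℤ_13 = {x ∈ ℚ_13 : v_13(x) ≥ 0} and ℤ_13^× = {x ∈ ℤ_13 : v_13(x) = 0}. Here v_13(59/7436) = v_13(num) − v_13(den) = -2; compare against these criteria.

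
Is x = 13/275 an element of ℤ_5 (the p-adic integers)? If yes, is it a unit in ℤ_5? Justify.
x ∉ ℤ_5 (v_5(x) = -2 < 0)

ℤ_5 = {x ∈ ℚ_5 : v_5(x) ≥ 0} and ℤ_5^× = {x ∈ ℤ_5 : v_5(x) = 0}. Here v_5(13/275) = v_5(num) − v_5(den) = -2; compare against these criteria.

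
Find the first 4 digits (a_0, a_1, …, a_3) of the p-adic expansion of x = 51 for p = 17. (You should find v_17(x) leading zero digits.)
(a_0, …, a_3) = (0, 3, 0, 0)

v_17(51) = 1, so a_0 = ... = a_0 = 0. Factor out: x = 17^1 · u with u = 3 a unit in ℤ_17. Expand u iteratively via a_{v+i} = u_i mod 17, u_{i+1} = (u_i − a_{v+i})/17:
  u_0 = 3;  a_1 = 3;  u_1 = (u_0 − 3)/17 = 0
  u_1 = 0;  a_2 = 0;  u_2 = (u_1 − 0)/17 = 0
  u_2 = 0;  a_3 = 0;  u_3 = (u_2 − 0)/17 = 0
Digits: (0, 3, 0, 0).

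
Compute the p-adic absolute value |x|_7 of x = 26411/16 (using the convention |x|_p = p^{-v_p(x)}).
|26411/16|_7 = 1/2401

Step 1 — compute v_7(x) by factoring powers of 7 out of the numerator and denominator: v_7(26411/16) = 4. Step 2 — apply |x|_p = p^{-v_p(x)} = 7^{-4} = 1/2401.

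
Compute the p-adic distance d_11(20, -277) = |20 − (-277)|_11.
d_11(20, -277) = 1/11

Step 1 — x − y = 20 − (-277) = 297. Step 2 — v_11(297) = 1 (factor: 297 = (11^1 · 27); the sign does not affect v_p). Step 3 — |x − y|_11 = 11^{-1} = 1/11.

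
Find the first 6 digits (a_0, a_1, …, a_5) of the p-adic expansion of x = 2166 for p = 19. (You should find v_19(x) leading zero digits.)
(a_0, …, a_5) = (0, 0, 6, 0, 0, 0)

v_19(2166) = 2, so a_0 = ... = a_1 = 0. Factor out: x = 19^2 · u with u = 6 a unit in ℤ_19. Expand u iteratively via a_{v+i} = u_i mod 19, u_{i+1} = (u_i − a_{v+i})/19:
  u_0 = 6;  a_2 = 6;  u_1 = (u_0 − 6)/19 = 0
  u_1 = 0;  a_3 = 0;  u_2 = (u_1 − 0)/19 = 0
  u_2 = 0;  a_4 = 0;  u_3 = (u_2 − 0)/19 = 0
  u_3 = 0;  a_5 = 0;  u_4 = (u_3 − 0)/19 = 0
Digits: (0, 0, 6, 0, 0, 0).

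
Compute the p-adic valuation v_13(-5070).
v_13(-5070) = 2

v_13(n) is the largest exponent k such that 13^k divides n. Factor out: -5070 = -13^2 · 30. (Sign doesn't affect v_p.) So v_13(-5070) = 2.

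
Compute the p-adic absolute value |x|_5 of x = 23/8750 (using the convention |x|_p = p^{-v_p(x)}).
|23/8750|_5 = 625

Step 1 — compute v_5(x) by factoring powers of 5 out of the numerator and denominator: v_5(23/8750) = -4. Step 2 — apply |x|_p = p^{-v_p(x)} = 5^{4} = 625.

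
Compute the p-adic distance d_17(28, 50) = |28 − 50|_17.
d_17(28, 50) = 1

Step 1 — x − y = 28 − 50 = -22. Step 2 — v_17(-22) = 0 (factor: -22 = −(17^0 · 22); the sign does not affect v_p). Step 3 — |x − y|_17 = 17^{0} = 1.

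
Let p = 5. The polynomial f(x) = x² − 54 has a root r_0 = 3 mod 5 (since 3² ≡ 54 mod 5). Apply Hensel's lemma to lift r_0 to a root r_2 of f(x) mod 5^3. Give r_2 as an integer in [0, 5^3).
r_2 = 48 (mod 125)

Hensel's recurrence: r_{i+1} = r_i − f(r_i)·(f′(r_i))^{-1} mod 5^{i+2}, with f′(x) = 2x. Iterate:
  r_0 = 3 (mod 5)
  r_1 = 23 (mod 25)
  r_2 = 48 (mod 125)
Final: r_2 = 48, and one checks f(r_2) ≡ 0 mod 5^3.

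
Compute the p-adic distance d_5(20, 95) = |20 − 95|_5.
d_5(20, 95) = 1/25

Step 1 — x − y = 20 − 95 = -75. Step 2 — v_5(-75) = 2 (factor: -75 = −(5^2 · 3); the sign does not affect v_p). Step 3 — |x − y|_5 = 5^{-2} = 1/25.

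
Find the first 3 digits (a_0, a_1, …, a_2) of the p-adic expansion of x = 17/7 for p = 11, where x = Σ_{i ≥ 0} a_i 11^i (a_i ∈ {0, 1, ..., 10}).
(a_0, …, a_2) = (4, 3, 6)

v_11(17/7) = 0 (numerator and denominator both coprime to 11), so x ∈ ℤ_11^×. Compute digits iteratively via a_i = x_i mod 11, x_{i+1} = (x_i − a_i)/11, with x_0 = x:
  x_0 = 17/7;  a_0 = 4;  x_1 = (x_0 − 4)/11 = -1/7
  x_1 = -1/7;  a_1 = 3;  x_2 = (x_1 − 3)/11 = -2/7
  x_2 = -2/7;  a_2 = 6;  x_3 = (x_2 − 6)/11 = -4/7
Digits: (4, 3, 6).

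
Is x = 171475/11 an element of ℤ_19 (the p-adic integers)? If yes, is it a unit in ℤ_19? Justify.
x ∈ ℤ_19 but not a unit; v_19(x) = 3 > 0

ℤ_19 = {x ∈ ℚ_19 : v_19(x) ≥ 0} and ℤ_19^× = {x ∈ ℤ_19 : v_19(x) = 0}. Here v_19(171475/11) = v_19(num) − v_19(den) = 3; compare against these criteria.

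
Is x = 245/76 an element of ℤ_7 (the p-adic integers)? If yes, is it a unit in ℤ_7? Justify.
x ∈ ℤ_7 but not a unit; v_7(x) = 2 > 0

ℤ_7 = {x ∈ ℚ_7 : v_7(x) ≥ 0} and ℤ_7^× = {x ∈ ℤ_7 : v_7(x) = 0}. Here v_7(245/76) = v_7(num) − v_7(den) = 2; compare against these criteria.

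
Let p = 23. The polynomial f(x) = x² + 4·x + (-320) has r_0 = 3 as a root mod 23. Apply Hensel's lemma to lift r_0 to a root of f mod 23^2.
r_1 = 509 (mod 529)

Hensel: r_{i+1} = r_i − f(r_i)·(f′(r_i))^{-1} mod 23^{i+2}, f′(x) = 2x + 4. Iterate:
  r_0 = 3 (mod 23)
  r_1 = 509 (mod 529)
Final: r = 509 satisfies f(r) ≡ 0 mod 23^2.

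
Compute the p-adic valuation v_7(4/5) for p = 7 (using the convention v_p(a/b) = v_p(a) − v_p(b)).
v_7(4/5) = 0

Factor powers of 7 from the numerator and denominator of the reduced fraction: 4 = 7^0 · 4 and 5 = 7^0 · 5. Apply v_p(a/b) = v_p(a) − v_p(b): v_7(4/5) = 0 − 0 = 0.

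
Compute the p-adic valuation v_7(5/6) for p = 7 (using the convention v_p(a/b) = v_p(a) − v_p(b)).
v_7(5/6) = 0

Factor powers of 7 from the numerator and denominator of the reduced fraction: 5 = 7^0 · 5 and 6 = 7^0 · 6. Apply v_p(a/b) = v_p(a) − v_p(b): v_7(5/6) = 0 − 0 = 0.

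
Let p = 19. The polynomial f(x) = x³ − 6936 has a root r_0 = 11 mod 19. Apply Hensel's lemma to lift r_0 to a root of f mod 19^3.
r_2 = 4799 (mod 6859)

Hensel: r_{i+1} = r_i − f(r_i)/f′(r_i) mod 19^{i+2}, where f′(x) = 3x². Iterate:
  r_0 = 11 (mod 19)
  r_1 = 106 (mod 361)
  r_2 = 4799 (mod 6859)
Final: r = 4799 with f(r) ≡ 0 mod 19^3.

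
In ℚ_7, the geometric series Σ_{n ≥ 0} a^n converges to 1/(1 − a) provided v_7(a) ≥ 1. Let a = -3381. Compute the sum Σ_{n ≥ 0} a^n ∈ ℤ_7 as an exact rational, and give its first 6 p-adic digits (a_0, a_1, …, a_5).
Σ a^n = 1/(1 − a) = 1/3382;  first 6 digits = (1, 0, 1, 4, 6, 0)

v_7(a) = 2 ≥ 1, so the series converges in ℤ_7 to 1/(1 − a) = 1/(1 − (-3381)) = 1/3382. Expand this rational in ℤ_7: compute digits iteratively via d_i = x_i mod 7, x_{i+1} = (x_i − d_i)/7. The first 6 digits are (1, 0, 1, 4, 6, 0).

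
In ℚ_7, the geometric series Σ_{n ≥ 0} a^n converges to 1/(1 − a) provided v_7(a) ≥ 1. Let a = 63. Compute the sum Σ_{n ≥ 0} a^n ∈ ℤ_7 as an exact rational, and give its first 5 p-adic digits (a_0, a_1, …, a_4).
Σ a^n = 1/(1 − a) = -1/62;  first 5 digits = (1, 2, 5, 5, 2)

v_7(a) = 1 ≥ 1, so the series converges in ℤ_7 to 1/(1 − a) = 1/(1 − 63) = -1/62. Expand this rational in ℤ_7: compute digits iteratively via d_i = x_i mod 7, x_{i+1} = (x_i − d_i)/7. The first 5 digits are (1, 2, 5, 5, 2).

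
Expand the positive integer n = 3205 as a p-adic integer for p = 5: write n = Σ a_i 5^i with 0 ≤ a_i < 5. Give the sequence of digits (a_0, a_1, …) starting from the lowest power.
(a_0, a_1, …) = (0, 1, 3, 0, 0, 1)

Repeated division by 5 gives the digits low-to-high: 3205 = 1·5^1 + 3·5^2 + 1·5^5. Digit sequence: (0, 1, 3, 0, 0, 1).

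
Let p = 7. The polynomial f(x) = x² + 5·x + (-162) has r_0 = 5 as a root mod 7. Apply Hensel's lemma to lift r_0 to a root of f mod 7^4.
r_3 = 68 (mod 2401)

Hensel: r_{i+1} = r_i − f(r_i)·(f′(r_i))^{-1} mod 7^{i+2}, f′(x) = 2x + 5. Iterate:
  r_0 = 5 (mod 7)
  r_1 = 19 (mod 49)
  r_2 = 68 (mod 343)
  r_3 = 68 (mod 2401)
Final: r = 68 satisfies f(r) ≡ 0 mod 7^4.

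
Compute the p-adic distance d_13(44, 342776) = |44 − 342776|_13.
d_13(44, 342776) = 1/28561

Step 1 — x − y = 44 − 342776 = -342732. Step 2 — v_13(-342732) = 4 (factor: -342732 = −(13^4 · 12); the sign does not affect v_p). Step 3 — |x − y|_13 = 13^{-4} = 1/28561.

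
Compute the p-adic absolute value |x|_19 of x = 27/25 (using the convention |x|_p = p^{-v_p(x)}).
|27/25|_19 = 1

Step 1 — compute v_19(x) by factoring powers of 19 out of the numerator and denominator: v_19(27/25) = 0. Step 2 — apply |x|_p = p^{-v_p(x)} = 19^{0} = 1.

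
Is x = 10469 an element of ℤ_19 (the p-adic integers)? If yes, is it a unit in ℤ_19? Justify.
x ∈ ℤ_19 but not a unit; v_19(x) = 2 > 0

ℤ_19 = {x ∈ ℚ_19 : v_19(x) ≥ 0} and ℤ_19^× = {x ∈ ℤ_19 : v_19(x) = 0}. Here v_19(10469) = v_19(num) − v_19(den) = 2; compare against these criteria.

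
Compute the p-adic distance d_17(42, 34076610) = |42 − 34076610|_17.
d_17(42, 34076610) = 1/1419857

Step 1 — x − y = 42 − 34076610 = -34076568. Step 2 — v_17(-34076568) = 5 (factor: -34076568 = −(17^5 · 24); the sign does not affect v_p). Step 3 — |x − y|_17 = 17^{-5} = 1/1419857.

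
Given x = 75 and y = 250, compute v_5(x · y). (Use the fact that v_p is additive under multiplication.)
v_5(18750) = 5

v_p(x) = 2 (factor: 75 = 5^2 · 3); v_p(y) = 3 (factor: 250 = 5^3 · 2). Additivity: v_p(xy) = v_p(x) + v_p(y) = 2 + 3 = 5. (Direct check: xy = 18750 = 5^5 · (6).)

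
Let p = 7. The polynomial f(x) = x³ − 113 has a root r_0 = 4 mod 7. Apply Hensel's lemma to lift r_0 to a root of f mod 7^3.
r_2 = 298 (mod 343)

Hensel: r_{i+1} = r_i − f(r_i)/f′(r_i) mod 7^{i+2}, where f′(x) = 3x². Iterate:
  r_0 = 4 (mod 7)
  r_1 = 4 (mod 49)
  r_2 = 298 (mod 343)
Final: r = 298 with f(r) ≡ 0 mod 7^3.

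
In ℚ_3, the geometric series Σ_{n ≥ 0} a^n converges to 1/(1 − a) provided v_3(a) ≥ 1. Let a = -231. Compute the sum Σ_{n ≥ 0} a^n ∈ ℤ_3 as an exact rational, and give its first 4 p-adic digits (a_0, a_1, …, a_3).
Σ a^n = 1/(1 − a) = 1/232;  first 4 digits = (1, 1, 2, 0)

v_3(a) = 1 ≥ 1, so the series converges in ℤ_3 to 1/(1 − a) = 1/(1 − (-231)) = 1/232. Expand this rational in ℤ_3: compute digits iteratively via d_i = x_i mod 3, x_{i+1} = (x_i − d_i)/3. The first 4 digits are (1, 1, 2, 0).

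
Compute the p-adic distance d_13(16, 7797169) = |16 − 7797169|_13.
d_13(16, 7797169) = 1/371293

Step 1 — x − y = 16 − 7797169 = -7797153. Step 2 — v_13(-7797153) = 5 (factor: -7797153 = −(13^5 · 21); the sign does not affect v_p). Step 3 — |x − y|_13 = 13^{-5} = 1/371293.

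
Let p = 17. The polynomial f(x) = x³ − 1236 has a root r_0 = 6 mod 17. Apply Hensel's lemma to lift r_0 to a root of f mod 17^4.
r_3 = 67802 (mod 83521)

Hensel: r_{i+1} = r_i − f(r_i)/f′(r_i) mod 17^{i+2}, where f′(x) = 3x². Iterate:
  r_0 = 6 (mod 17)
  r_1 = 176 (mod 289)
  r_2 = 3933 (mod 4913)
  r_3 = 67802 (mod 83521)
Final: r = 67802 with f(r) ≡ 0 mod 17^4.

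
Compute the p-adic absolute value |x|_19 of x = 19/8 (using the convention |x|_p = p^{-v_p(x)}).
|19/8|_19 = 1/19

Step 1 — compute v_19(x) by factoring powers of 19 out of the numerator and denominator: v_19(19/8) = 1. Step 2 — apply |x|_p = p^{-v_p(x)} = 19^{-1} = 1/19.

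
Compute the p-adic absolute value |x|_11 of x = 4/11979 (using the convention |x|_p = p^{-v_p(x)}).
|4/11979|_11 = 1331

Step 1 — compute v_11(x) by factoring powers of 11 out of the numerator and denominator: v_11(4/11979) = -3. Step 2 — apply |x|_p = p^{-v_p(x)} = 11^{3} = 1331.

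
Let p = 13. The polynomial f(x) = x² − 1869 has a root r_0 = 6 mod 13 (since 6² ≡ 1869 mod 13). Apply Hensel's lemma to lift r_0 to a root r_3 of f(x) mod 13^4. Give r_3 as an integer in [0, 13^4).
r_3 = 1384 (mod 28561)

Hensel's recurrence: r_{i+1} = r_i − f(r_i)·(f′(r_i))^{-1} mod 13^{i+2}, with f′(x) = 2x. Iterate:
  r_0 = 6 (mod 13)
  r_1 = 32 (mod 169)
  r_2 = 1384 (mod 2197)
  r_3 = 1384 (mod 28561)
Final: r_3 = 1384, and one checks f(r_3) ≡ 0 mod 13^4.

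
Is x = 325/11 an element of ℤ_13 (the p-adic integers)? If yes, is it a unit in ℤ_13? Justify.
x ∈ ℤ_13 but not a unit; v_13(x) = 1 > 0

ℤ_13 = {x ∈ ℚ_13 : v_13(x) ≥ 0} and ℤ_13^× = {x ∈ ℤ_13 : v_13(x) = 0}. Here v_13(325/11) = v_13(num) − v_13(den) = 1; compare against these criteria.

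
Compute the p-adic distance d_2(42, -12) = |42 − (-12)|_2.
d_2(42, -12) = 1/2

Step 1 — x − y = 42 − (-12) = 54. Step 2 — v_2(54) = 1 (factor: 54 = (2^1 · 27); the sign does not affect v_p). Step 3 — |x − y|_2 = 2^{-1} = 1/2.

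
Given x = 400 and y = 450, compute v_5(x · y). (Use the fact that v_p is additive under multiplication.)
v_5(180000) = 4

v_p(x) = 2 (factor: 400 = 5^2 · 16); v_p(y) = 2 (factor: 450 = 5^2 · 18). Additivity: v_p(xy) = v_p(x) + v_p(y) = 2 + 2 = 4. (Direct check: xy = 180000 = 5^4 · (288).)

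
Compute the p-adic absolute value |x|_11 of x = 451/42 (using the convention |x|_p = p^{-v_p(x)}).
|451/42|_11 = 1/11

Step 1 — compute v_11(x) by factoring powers of 11 out of the numerator and denominator: v_11(451/42) = 1. Step 2 — apply |x|_p = p^{-v_p(x)} = 11^{-1} = 1/11.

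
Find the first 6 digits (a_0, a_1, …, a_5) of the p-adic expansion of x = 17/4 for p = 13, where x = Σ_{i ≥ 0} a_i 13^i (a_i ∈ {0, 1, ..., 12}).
(a_0, …, a_5) = (1, 10, 9, 9, 9, 9)

v_13(17/4) = 0 (numerator and denominator both coprime to 13), so x ∈ ℤ_13^×. Compute digits iteratively via a_i = x_i mod 13, x_{i+1} = (x_i − a_i)/13, with x_0 = x:
  x_0 = 17/4;  a_0 = 1;  x_1 = (x_0 − 1)/13 = 1/4
  x_1 = 1/4;  a_1 = 10;  x_2 = (x_1 − 10)/13 = -3/4
  x_2 = -3/4;  a_2 = 9;  x_3 = (x_2 − 9)/13 = -3/4
  x_3 = -3/4;  a_3 = 9;  x_4 = (x_3 − 9)/13 = -3/4
  x_4 = -3/4;  a_4 = 9;  x_5 = (x_4 − 9)/13 = -3/4
  x_5 = -3/4;  a_5 = 9;  x_6 = (x_5 − 9)/13 = -3/4
Digits: (1, 10, 9, 9, 9, 9).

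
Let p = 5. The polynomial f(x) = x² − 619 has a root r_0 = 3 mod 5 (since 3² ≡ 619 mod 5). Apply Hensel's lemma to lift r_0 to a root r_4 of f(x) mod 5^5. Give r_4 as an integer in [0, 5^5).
r_4 = 2338 (mod 3125)

Hensel's recurrence: r_{i+1} = r_i − f(r_i)·(f′(r_i))^{-1} mod 5^{i+2}, with f′(x) = 2x. Iterate:
  r_0 = 3 (mod 5)
  r_1 = 13 (mod 25)
  r_2 = 88 (mod 125)
  r_3 = 463 (mod 625)
  r_4 = 2338 (mod 3125)
Final: r_4 = 2338, and one checks f(r_4) ≡ 0 mod 5^5.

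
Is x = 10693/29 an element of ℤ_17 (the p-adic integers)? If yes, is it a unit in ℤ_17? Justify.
x ∈ ℤ_17 but not a unit; v_17(x) = 2 > 0

ℤ_17 = {x ∈ ℚ_17 : v_17(x) ≥ 0} and ℤ_17^× = {x ∈ ℤ_17 : v_17(x) = 0}. Here v_17(10693/29) = v_17(num) − v_17(den) = 2; compare against these criteria.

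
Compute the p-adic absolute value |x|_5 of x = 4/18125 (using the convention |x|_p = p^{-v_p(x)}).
|4/18125|_5 = 625

Step 1 — compute v_5(x) by factoring powers of 5 out of the numerator and denominator: v_5(4/18125) = -4. Step 2 — apply |x|_p = p^{-v_p(x)} = 5^{4} = 625.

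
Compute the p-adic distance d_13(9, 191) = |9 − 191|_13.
d_13(9, 191) = 1/13

Step 1 — x − y = 9 − 191 = -182. Step 2 — v_13(-182) = 1 (factor: -182 = −(13^1 · 14); the sign does not affect v_p). Step 3 — |x − y|_13 = 13^{-1} = 1/13.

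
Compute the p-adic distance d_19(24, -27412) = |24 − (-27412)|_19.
d_19(24, -27412) = 1/6859

Step 1 — x − y = 24 − (-27412) = 27436. Step 2 — v_19(27436) = 3 (factor: 27436 = (19^3 · 4); the sign does not affect v_p). Step 3 — |x − y|_19 = 19^{-3} = 1/6859.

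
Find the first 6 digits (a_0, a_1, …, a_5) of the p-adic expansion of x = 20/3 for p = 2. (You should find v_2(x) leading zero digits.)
(a_0, …, a_5) = (0, 0, 1, 1, 1, 0)

v_2(20/3) = 2, so a_0 = ... = a_1 = 0. Factor out: x = 2^2 · u with u = 5/3 a unit in ℤ_2. Expand u iteratively via a_{v+i} = u_i mod 2, u_{i+1} = (u_i − a_{v+i})/2:
  u_0 = 5/3;  a_2 = 1;  u_1 = (u_0 − 1)/2 = 1/3
  u_1 = 1/3;  a_3 = 1;  u_2 = (u_1 − 1)/2 = -1/3
  u_2 = -1/3;  a_4 = 1;  u_3 = (u_2 − 1)/2 = -2/3
  u_3 = -2/3;  a_5 = 0;  u_4 = (u_3 − 0)/2 = -1/3
Digits: (0, 0, 1, 1, 1, 0).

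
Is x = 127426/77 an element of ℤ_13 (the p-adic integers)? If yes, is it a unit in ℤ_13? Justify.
x ∈ ℤ_13 but not a unit; v_13(x) = 3 > 0

ℤ_13 = {x ∈ ℚ_13 : v_13(x) ≥ 0} and ℤ_13^× = {x ∈ ℤ_13 : v_13(x) = 0}. Here v_13(127426/77) = v_13(num) − v_13(den) = 3; compare against these criteria.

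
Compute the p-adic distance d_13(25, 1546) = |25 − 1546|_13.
d_13(25, 1546) = 1/169

Step 1 — x − y = 25 − 1546 = -1521. Step 2 — v_13(-1521) = 2 (factor: -1521 = −(13^2 · 9); the sign does not affect v_p). Step 3 — |x − y|_13 = 13^{-2} = 1/169.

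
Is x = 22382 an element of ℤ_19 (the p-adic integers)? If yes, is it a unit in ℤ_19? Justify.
x ∈ ℤ_19 but not a unit; v_19(x) = 2 > 0

ℤ_19 = {x ∈ ℚ_19 : v_19(x) ≥ 0} and ℤ_19^× = {x ∈ ℤ_19 : v_19(x) = 0}. Here v_19(22382) = v_19(num) − v_19(den) = 2; compare against these criteria.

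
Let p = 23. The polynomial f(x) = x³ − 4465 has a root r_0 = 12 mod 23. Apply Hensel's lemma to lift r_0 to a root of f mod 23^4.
r_3 = 216672 (mod 279841)

Hensel: r_{i+1} = r_i − f(r_i)/f′(r_i) mod 23^{i+2}, where f′(x) = 3x². Iterate:
  r_0 = 12 (mod 23)
  r_1 = 311 (mod 529)
  r_2 = 9833 (mod 12167)
  r_3 = 216672 (mod 279841)
Final: r = 216672 with f(r) ≡ 0 mod 23^4.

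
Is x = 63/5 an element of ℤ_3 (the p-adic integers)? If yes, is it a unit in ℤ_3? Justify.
x ∈ ℤ_3 but not a unit; v_3(x) = 2 > 0

ℤ_3 = {x ∈ ℚ_3 : v_3(x) ≥ 0} and ℤ_3^× = {x ∈ ℤ_3 : v_3(x) = 0}. Here v_3(63/5) = v_3(num) − v_3(den) = 2; compare against these criteria.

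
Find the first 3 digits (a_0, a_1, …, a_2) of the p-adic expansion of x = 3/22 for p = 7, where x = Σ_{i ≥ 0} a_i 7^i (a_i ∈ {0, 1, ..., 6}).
(a_0, …, a_2) = (3, 5, 4)

v_7(3/22) = 0 (numerator and denominator both coprime to 7), so x ∈ ℤ_7^×. Compute digits iteratively via a_i = x_i mod 7, x_{i+1} = (x_i − a_i)/7, with x_0 = x:
  x_0 = 3/22;  a_0 = 3;  x_1 = (x_0 − 3)/7 = -9/22
  x_1 = -9/22;  a_1 = 5;  x_2 = (x_1 − 5)/7 = -17/22
  x_2 = -17/22;  a_2 = 4;  x_3 = (x_2 − 4)/7 = -15/22
Digits: (3, 5, 4).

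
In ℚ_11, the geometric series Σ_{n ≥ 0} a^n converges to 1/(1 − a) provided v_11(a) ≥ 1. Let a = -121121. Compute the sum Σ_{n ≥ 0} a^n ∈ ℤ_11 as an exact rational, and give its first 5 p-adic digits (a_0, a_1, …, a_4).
Σ a^n = 1/(1 − a) = 1/121122;  first 5 digits = (1, 0, 0, 8, 2)

v_11(a) = 3 ≥ 1, so the series converges in ℤ_11 to 1/(1 − a) = 1/(1 − (-121121)) = 1/121122. Expand this rational in ℤ_11: compute digits iteratively via d_i = x_i mod 11, x_{i+1} = (x_i − d_i)/11. The first 5 digits are (1, 0, 0, 8, 2).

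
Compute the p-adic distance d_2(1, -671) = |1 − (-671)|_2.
d_2(1, -671) = 1/32

Step 1 — x − y = 1 − (-671) = 672. Step 2 — v_2(672) = 5 (factor: 672 = (2^5 · 21); the sign does not affect v_p). Step 3 — |x − y|_2 = 2^{-5} = 1/32.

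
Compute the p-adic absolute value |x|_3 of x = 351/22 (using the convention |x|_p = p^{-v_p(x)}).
|351/22|_3 = 1/27

Step 1 — compute v_3(x) by factoring powers of 3 out of the numerator and denominator: v_3(351/22) = 3. Step 2 — apply |x|_p = p^{-v_p(x)} = 3^{-3} = 1/27.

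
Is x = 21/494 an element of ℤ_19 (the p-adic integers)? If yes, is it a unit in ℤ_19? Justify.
x ∉ ℤ_19 (v_19(x) = -1 < 0)

ℤ_19 = {x ∈ ℚ_19 : v_19(x) ≥ 0} and ℤ_19^× = {x ∈ ℤ_19 : v_19(x) = 0}. Here v_19(21/494) = v_19(num) − v_19(den) = -1; compare against these criteria.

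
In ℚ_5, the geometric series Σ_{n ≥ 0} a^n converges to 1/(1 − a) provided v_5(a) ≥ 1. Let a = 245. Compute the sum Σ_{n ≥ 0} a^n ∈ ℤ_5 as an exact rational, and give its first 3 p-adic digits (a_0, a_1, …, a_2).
Σ a^n = 1/(1 − a) = -1/244;  first 3 digits = (1, 4, 0)

v_5(a) = 1 ≥ 1, so the series converges in ℤ_5 to 1/(1 − a) = 1/(1 − 245) = -1/244. Expand this rational in ℤ_5: compute digits iteratively via d_i = x_i mod 5, x_{i+1} = (x_i − d_i)/5. The first 3 digits are (1, 4, 0).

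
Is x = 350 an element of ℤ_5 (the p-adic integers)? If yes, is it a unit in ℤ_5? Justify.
x ∈ ℤ_5 but not a unit; v_5(x) = 2 > 0

ℤ_5 = {x ∈ ℚ_5 : v_5(x) ≥ 0} and ℤ_5^× = {x ∈ ℤ_5 : v_5(x) = 0}. Here v_5(350) = v_5(num) − v_5(den) = 2; compare against these criteria.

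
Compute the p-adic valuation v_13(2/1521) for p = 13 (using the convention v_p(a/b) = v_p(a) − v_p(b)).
v_13(2/1521) = -2

Factor powers of 13 from the numerator and denominator of the reduced fraction: 2 = 13^0 · 2 and 1521 = 13^2 · 9. Apply v_p(a/b) = v_p(a) − v_p(b): v_13(2/1521) = 0 − 2 = -2.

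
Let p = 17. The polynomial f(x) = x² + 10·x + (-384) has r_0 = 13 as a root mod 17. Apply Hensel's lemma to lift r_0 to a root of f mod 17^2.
r_1 = 200 (mod 289)

Hensel: r_{i+1} = r_i − f(r_i)·(f′(r_i))^{-1} mod 17^{i+2}, f′(x) = 2x + 10. Iterate:
  r_0 = 13 (mod 17)
  r_1 = 200 (mod 289)
Final: r = 200 satisfies f(r) ≡ 0 mod 17^2.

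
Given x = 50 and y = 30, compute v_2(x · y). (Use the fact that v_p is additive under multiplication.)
v_2(1500) = 2

v_p(x) = 1 (factor: 50 = 2^1 · 25); v_p(y) = 1 (factor: 30 = 2^1 · 15). Additivity: v_p(xy) = v_p(x) + v_p(y) = 1 + 1 = 2. (Direct check: xy = 1500 = 2^2 · (375).)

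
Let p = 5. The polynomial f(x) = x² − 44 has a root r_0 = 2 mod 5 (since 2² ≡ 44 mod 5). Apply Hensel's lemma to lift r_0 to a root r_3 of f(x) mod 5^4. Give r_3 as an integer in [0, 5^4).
r_3 = 112 (mod 625)

Hensel's recurrence: r_{i+1} = r_i − f(r_i)·(f′(r_i))^{-1} mod 5^{i+2}, with f′(x) = 2x. Iterate:
  r_0 = 2 (mod 5)
  r_1 = 12 (mod 25)
  r_2 = 112 (mod 125)
  r_3 = 112 (mod 625)
Final: r_3 = 112, and one checks f(r_3) ≡ 0 mod 5^4.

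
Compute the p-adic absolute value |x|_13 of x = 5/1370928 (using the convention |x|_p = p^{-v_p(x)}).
|5/1370928|_13 = 28561

Step 1 — compute v_13(x) by factoring powers of 13 out of the numerator and denominator: v_13(5/1370928) = -4. Step 2 — apply |x|_p = p^{-v_p(x)} = 13^{4} = 28561.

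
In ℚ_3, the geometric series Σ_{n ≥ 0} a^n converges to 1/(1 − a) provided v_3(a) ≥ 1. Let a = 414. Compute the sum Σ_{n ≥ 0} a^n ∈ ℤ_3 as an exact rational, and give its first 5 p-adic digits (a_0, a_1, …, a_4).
Σ a^n = 1/(1 − a) = -1/413;  first 5 digits = (1, 0, 1, 0, 0)

v_3(a) = 2 ≥ 1, so the series converges in ℤ_3 to 1/(1 − a) = 1/(1 − 414) = -1/413. Expand this rational in ℤ_3: compute digits iteratively via d_i = x_i mod 3, x_{i+1} = (x_i − d_i)/3. The first 5 digits are (1, 0, 1, 0, 0).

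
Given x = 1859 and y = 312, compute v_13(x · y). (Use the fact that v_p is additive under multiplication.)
v_13(580008) = 3

v_p(x) = 2 (factor: 1859 = 13^2 · 11); v_p(y) = 1 (factor: 312 = 13^1 · 24). Additivity: v_p(xy) = v_p(x) + v_p(y) = 2 + 1 = 3. (Direct check: xy = 580008 = 13^3 · (264).)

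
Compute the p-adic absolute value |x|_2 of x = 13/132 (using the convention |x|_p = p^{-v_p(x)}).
|13/132|_2 = 4

Step 1 — compute v_2(x) by factoring powers of 2 out of the numerator and denominator: v_2(13/132) = -2. Step 2 — apply |x|_p = p^{-v_p(x)} = 2^{2} = 4.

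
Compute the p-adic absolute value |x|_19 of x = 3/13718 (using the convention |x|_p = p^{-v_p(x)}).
|3/13718|_19 = 6859

Step 1 — compute v_19(x) by factoring powers of 19 out of the numerator and denominator: v_19(3/13718) = -3. Step 2 — apply |x|_p = p^{-v_p(x)} = 19^{3} = 6859.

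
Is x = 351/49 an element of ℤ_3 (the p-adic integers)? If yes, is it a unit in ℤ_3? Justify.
x ∈ ℤ_3 but not a unit; v_3(x) = 3 > 0

ℤ_3 = {x ∈ ℚ_3 : v_3(x) ≥ 0} and ℤ_3^× = {x ∈ ℤ_3 : v_3(x) = 0}. Here v_3(351/49) = v_3(num) − v_3(den) = 3; compare against these criteria.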